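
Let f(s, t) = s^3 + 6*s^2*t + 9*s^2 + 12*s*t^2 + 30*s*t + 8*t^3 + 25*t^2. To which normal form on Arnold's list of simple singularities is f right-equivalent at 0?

A_2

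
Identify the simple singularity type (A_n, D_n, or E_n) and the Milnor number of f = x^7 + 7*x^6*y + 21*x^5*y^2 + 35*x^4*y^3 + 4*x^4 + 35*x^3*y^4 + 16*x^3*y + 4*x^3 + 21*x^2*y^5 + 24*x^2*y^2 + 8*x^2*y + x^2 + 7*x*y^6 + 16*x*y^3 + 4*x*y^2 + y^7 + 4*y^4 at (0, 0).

Type A6, Milnor number mu = 6.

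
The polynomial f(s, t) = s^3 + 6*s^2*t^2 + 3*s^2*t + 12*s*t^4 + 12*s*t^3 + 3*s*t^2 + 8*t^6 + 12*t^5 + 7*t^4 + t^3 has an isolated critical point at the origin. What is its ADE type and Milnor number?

Type E_{6}, Milnor number mu = 6.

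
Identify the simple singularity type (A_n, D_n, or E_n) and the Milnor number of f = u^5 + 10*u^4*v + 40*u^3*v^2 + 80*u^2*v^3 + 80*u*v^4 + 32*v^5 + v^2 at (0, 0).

Type A4, Milnor number mu = 4.

The Hessian of f at 0 has rank 1. Corank 1: A-series; mu = 4 gives A_4.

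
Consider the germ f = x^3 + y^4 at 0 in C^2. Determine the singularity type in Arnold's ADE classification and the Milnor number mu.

Type E_6, Milnor number mu = 6.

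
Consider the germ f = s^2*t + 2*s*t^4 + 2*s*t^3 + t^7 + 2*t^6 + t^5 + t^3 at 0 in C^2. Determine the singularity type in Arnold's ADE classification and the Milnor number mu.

The Hessian of f at 0 has rank 0. Corank 2; j^3 = t*(s^2 + t^2) splits into three distinct lines over C (the quadratic factor has nonzero discriminant), so D_4.

Type D_4, Milnor number mu = 4.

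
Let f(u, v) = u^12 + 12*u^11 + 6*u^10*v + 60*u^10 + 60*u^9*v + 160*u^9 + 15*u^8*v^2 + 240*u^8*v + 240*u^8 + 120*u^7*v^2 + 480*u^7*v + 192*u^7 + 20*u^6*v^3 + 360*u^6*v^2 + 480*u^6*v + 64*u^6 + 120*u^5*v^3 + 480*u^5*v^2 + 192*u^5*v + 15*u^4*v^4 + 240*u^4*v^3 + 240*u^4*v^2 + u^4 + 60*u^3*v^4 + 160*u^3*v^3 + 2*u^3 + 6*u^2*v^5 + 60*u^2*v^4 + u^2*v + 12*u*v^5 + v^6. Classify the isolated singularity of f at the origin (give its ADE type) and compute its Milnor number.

Type D7, Milnor number mu = 7.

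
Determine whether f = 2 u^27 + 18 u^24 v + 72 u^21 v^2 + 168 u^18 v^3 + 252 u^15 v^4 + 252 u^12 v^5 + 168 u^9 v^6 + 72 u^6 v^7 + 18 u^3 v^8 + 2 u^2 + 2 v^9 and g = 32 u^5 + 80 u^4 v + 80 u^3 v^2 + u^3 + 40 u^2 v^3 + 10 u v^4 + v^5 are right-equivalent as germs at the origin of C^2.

No.

The Hessian of f at 0 has rank 1. Corank 1: A-series; mu = 8 gives A_8. The Hessian of g at 0 has rank 0. Corank 2; j^3 = u^3 is a perfect cube, so E-series; the 5-jet and mu = 8 give E_8. f is A_8 but g is E_8, hence not right-equivalent.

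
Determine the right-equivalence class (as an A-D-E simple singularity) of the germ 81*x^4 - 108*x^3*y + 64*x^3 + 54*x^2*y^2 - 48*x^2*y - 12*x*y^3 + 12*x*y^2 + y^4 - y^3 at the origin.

E_{6}

The Hessian of f at 0 has rank 0. Corank 2; j^3 = (4*x - y)^3 is a perfect cube, so E-series; the 4-jet and mu = 6 give E_6.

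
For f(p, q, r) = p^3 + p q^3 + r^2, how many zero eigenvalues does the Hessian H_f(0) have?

2

Hessian at 0 has rank 1.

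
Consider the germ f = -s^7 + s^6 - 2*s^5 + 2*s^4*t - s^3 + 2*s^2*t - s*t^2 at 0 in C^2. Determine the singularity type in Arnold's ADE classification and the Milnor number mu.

Type D_{7}, Milnor number mu = 7.

The Hessian of f at 0 has rank 0. Corank 2; j^3 = -s*(s - t)^2 has shape L^2 M (L != M), so D-series; mu = 7 gives D_7.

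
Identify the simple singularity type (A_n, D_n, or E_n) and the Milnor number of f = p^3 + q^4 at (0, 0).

Type E_{6}, Milnor number mu = 6.

The Hessian of f at 0 is [[0, 0], [0, 0]] with rank 0, so corank 2. A Groebner basis of the Jacobian ideal J(f) in C{p,q} is {q^3, p^2}; counting standard monomials gives mu = 6. Corank 2; j^3 = p^3 is a perfect cube, so E-series; the 4-jet and mu = 6 give E_6.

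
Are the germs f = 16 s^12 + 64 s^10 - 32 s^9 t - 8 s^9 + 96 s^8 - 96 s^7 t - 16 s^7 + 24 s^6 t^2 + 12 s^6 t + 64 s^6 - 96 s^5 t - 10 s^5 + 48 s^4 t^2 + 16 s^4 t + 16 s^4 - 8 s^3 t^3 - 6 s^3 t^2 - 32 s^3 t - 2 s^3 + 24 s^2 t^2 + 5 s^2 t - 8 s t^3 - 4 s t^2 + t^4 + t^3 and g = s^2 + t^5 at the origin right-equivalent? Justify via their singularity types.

No.

The Hessian of f at 0 is [[0, 0], [0, 0]] with rank 0, so corank 2. A Groebner basis of the Jacobian ideal J(f) in C{s,t} is {s*t^2 + s*t/8 - t^2/8, s*t/8 + t^3 - t^2/8, s^2 - 3*s*t/2 + t^2/2}; counting standard monomials gives mu = 5. Corank 2; j^3 = -(s - t)^2*(2*s - t) has shape L^2 M (L != M), so D-series; mu = 5 gives D_5. The Hessian of g at 0 is [[2, 0], [0, 0]] with rank 1, so corank 1. A Groebner basis of the Jacobian ideal J(g) in C{s,t} is {t^4, s}; counting standard monomials gives mu = 4. Corank 1: A-series; mu = 4 gives A_4. f is D_5 but g is A_4, hence not right-equivalent.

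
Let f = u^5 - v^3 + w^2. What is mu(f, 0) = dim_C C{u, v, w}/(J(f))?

8

The Hessian of f at 0 is [[0, 0, 0], [0, 0, 0], [0, 0, 2]] with rank 1, so corank 2. A Groebner basis of the Jacobian ideal J(f) in C{u,v,w} is {u^4, v^2, w}; counting standard monomials gives mu = 8. Corank 2; j^3 = -v^3 is a perfect cube, so E-series; the 5-jet and mu = 8 give E_8.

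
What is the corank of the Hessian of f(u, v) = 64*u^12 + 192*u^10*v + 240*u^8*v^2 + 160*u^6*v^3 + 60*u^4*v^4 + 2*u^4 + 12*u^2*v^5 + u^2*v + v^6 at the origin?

2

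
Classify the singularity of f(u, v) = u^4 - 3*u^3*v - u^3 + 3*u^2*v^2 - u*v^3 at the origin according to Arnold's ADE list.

E_{7}

The Hessian of f at 0 has rank 0. Corank 2; j^3 = -u^3 is a perfect cube, so E-series; the 4-jet and mu = 7 give E_7.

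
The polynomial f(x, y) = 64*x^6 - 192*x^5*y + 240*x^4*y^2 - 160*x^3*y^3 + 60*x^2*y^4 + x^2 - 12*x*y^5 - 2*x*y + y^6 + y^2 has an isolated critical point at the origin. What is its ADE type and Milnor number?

Type A_5, Milnor number mu = 5.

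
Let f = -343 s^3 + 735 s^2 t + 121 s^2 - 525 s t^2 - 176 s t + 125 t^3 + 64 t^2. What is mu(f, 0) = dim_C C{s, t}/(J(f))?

2

The Hessian of f at 0 has rank 1. Corank 1: A-series; mu = 2 gives A_2.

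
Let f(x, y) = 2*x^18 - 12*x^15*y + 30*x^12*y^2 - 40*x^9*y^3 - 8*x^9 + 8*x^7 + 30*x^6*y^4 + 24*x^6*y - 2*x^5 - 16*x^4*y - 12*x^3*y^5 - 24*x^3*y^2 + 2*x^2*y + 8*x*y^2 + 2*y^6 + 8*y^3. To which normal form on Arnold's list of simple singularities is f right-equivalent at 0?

The Hessian of f at 0 is [[0, 0], [0, 0]] with rank 0, so corank 2. A Groebner basis of the Jacobian ideal J(f) in C{x,y} is {x*y/16 + y^4 + y^2/8, x^3 - 32*x^2 - 128*x*y + 8*y^3 - 128*y^2, x^2*y + 32*x^2/3 + 128*x*y/3 - 4*y^3 + 128*y^2/3, -8*x^2/3 + x*y^2 - 32*x*y/3 + 2*y^3 - 32*y^2/3}; counting standard monomials gives mu = 7. Corank 2; j^3 = 2*y*(x + 2*y)^2 has shape L^2 M (L != M), so D-series; mu = 7 gives D_7.

D_{7}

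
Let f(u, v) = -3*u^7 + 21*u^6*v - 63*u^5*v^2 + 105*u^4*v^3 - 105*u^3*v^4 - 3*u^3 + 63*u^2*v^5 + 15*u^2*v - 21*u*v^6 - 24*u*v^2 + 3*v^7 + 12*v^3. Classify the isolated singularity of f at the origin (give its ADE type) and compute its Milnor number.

Type D8, Milnor number mu = 8.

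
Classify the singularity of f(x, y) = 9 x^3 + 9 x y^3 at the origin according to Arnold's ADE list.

E_{7}

The Hessian of f at 0 is [[0, 0], [0, 0]] with rank 0, so corank 2. A Groebner basis of the Jacobian ideal J(f) in C{x,y} is {x^3, x*y^2, 3*x^2 + y^3}; counting standard monomials gives mu = 7. Corank 2; j^3 = 9*x^3 is a perfect cube, so E-series; the 4-jet and mu = 7 give E_7.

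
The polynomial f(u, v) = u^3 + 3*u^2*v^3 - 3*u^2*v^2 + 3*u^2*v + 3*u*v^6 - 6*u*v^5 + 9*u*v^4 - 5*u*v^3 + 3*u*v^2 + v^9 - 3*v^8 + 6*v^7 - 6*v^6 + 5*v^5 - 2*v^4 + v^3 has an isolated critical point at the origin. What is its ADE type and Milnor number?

Type E_7, Milnor number mu = 7.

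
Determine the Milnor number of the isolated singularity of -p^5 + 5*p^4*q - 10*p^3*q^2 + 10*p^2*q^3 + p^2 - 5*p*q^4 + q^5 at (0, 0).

The Hessian of f at 0 has rank 1. Corank 1: A-series; mu = 4 gives A_4.

4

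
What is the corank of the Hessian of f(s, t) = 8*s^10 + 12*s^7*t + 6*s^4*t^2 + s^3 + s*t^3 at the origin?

Hessian at 0 has rank 0.

2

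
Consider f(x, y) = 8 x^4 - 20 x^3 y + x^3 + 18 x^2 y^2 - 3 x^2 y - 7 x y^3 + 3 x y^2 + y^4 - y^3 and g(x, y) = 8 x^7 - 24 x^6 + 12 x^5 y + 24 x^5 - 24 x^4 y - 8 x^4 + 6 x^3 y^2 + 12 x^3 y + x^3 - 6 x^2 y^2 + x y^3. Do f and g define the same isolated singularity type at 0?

The Hessian of f at 0 is [[0, 0], [0, 0]] with rank 0, so corank 2. A Groebner basis of the Jacobian ideal J(f) in C{x,y} is {3*x^2/4 - 3*x*y/2 + y^4 + y^3/4 + 3*y^2/4, x^3 + 9*x^2/4 - 9*x*y/2 - y^3/4 + 9*y^2/4, x^2*y + 7*x^2/4 - 7*x*y/2 - 5*y^3/12 + 7*y^2/4, x^2 + x*y^2 - 2*x*y - 2*y^3/3 + y^2}; counting standard monomials gives mu = 7. Corank 2; j^3 = (x - y)^3 is a perfect cube, so E-series; the 4-jet and mu = 7 give E_7. The Hessian of g at 0 is [[0, 0], [0, 0]] with rank 0, so corank 2. A Groebner basis of the Jacobian ideal J(g) in C{x,y} is {3*x^2/4 + y^4 + y^3/4, x^3, x^2*y - x^2/4 - y^3/12, -x^2 + x*y^2 - y^3/3}; counting standard monomials gives mu = 7. Corank 2; j^3 = x^3 is a perfect cube, so E-series; the 4-jet and mu = 7 give E_7. Both have type E_7, hence right-equivalent.

Yes.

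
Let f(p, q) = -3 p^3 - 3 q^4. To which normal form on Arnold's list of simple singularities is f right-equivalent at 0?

E_{6}

The Hessian of f at 0 has rank 0. Corank 2; j^3 = -3*p^3 is a perfect cube, so E-series; the 4-jet and mu = 6 give E_6.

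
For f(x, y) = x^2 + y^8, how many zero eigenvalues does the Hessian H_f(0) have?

1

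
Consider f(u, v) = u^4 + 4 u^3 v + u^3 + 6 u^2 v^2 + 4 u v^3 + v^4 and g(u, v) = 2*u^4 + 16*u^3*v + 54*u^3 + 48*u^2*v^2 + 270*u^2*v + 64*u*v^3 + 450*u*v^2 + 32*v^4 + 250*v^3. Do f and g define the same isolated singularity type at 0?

Yes.

The Hessian of f at 0 has rank 0. Corank 2; j^3 = u^3 is a perfect cube, so E-series; the 4-jet and mu = 6 give E_6. The Hessian of g at 0 has rank 0. Corank 2; j^3 = 2*(3*u + 5*v)^3 is a perfect cube, so E-series; the 4-jet and mu = 6 give E_6. Both have type E_6, hence right-equivalent.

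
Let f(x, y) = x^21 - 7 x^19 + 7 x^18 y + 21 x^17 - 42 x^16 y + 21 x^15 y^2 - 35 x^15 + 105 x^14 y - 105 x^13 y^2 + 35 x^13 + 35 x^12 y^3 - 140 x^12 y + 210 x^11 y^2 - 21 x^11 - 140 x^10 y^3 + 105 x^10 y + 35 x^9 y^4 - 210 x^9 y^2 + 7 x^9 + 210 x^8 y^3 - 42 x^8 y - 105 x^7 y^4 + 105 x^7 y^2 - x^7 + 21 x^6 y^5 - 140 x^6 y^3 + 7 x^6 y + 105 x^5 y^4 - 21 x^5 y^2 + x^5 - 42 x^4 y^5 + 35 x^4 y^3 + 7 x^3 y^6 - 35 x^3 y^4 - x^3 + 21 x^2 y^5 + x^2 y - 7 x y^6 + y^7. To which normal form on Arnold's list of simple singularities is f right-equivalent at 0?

D_{8}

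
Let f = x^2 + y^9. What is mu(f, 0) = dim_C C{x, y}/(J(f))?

The Hessian of f at 0 is [[2, 0], [0, 0]] with rank 1, so corank 1. A Groebner basis of the Jacobian ideal J(f) in C{x,y} is {y^8, x}; counting standard monomials gives mu = 8. Corank 1: A-series; mu = 8 gives A_8.

8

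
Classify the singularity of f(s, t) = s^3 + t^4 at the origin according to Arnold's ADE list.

E6

The Hessian of f at 0 has rank 0. Corank 2; j^3 = s^3 is a perfect cube, so E-series; the 4-jet and mu = 6 give E_6.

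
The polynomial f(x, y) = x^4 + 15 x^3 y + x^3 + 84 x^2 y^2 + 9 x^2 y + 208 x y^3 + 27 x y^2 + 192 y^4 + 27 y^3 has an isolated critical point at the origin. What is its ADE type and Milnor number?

Type E7, Milnor number mu = 7.

The Hessian of f at 0 has rank 0. Corank 2; j^3 = (x + 3*y)^3 is a perfect cube, so E-series; the 4-jet and mu = 7 give E_7.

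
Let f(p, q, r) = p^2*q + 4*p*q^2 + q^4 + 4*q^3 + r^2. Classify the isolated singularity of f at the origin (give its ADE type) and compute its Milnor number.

Type D_5, Milnor number mu = 5.

The Hessian of f at 0 has rank 1. Corank 2; j^3 = q*(p + 2*q)^2 has shape L^2 M (L != M), so D-series; mu = 5 gives D_5.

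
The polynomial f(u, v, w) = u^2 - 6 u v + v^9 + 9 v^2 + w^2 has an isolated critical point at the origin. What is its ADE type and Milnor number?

Type A_{8}, Milnor number mu = 8.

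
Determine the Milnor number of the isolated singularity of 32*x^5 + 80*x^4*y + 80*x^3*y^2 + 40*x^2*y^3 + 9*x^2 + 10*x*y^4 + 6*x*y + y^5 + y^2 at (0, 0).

The Hessian of f at 0 has rank 1. Corank 1: A-series; mu = 4 gives A_4.

4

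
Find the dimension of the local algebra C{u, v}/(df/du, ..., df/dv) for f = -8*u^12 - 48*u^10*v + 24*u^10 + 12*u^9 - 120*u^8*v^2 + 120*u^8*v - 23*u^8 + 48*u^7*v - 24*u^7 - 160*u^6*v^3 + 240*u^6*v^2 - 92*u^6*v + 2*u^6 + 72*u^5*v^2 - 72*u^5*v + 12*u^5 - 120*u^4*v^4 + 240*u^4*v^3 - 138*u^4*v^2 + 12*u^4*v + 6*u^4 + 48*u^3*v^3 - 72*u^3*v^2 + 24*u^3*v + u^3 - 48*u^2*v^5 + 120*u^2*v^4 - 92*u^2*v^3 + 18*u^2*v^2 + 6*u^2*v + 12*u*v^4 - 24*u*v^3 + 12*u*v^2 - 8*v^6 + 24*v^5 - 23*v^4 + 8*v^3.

The Hessian of f at 0 is [[0, 0], [0, 0]] with rank 0, so corank 2. A Groebner basis of the Jacobian ideal J(f) in C{u,v} is {u^3 + u^2 + 4*u*v + 4*v^2, u^2*v - u^2/3 - 4*u*v/3 - 4*v^2/3, u^2/12 + u*v^2 + u*v/3 + v^2/3, v^3}; counting standard monomials gives mu = 6. Corank 2; j^3 = (u + 2*v)^3 is a perfect cube, so E-series; the 4-jet and mu = 6 give E_6.

6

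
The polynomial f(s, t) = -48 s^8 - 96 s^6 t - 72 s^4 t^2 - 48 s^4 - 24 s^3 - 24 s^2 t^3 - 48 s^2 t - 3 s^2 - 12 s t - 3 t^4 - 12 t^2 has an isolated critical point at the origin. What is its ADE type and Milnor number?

Type A_3, Milnor number mu = 3.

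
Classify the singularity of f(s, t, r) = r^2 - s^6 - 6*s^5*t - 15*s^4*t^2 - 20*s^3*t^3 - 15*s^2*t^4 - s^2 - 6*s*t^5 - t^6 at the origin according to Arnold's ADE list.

A5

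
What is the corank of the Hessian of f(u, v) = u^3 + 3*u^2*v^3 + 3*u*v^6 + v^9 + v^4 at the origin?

2

Hessian at 0 has rank 0.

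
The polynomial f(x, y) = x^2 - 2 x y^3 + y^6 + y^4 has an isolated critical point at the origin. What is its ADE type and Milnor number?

Type A3, Milnor number mu = 3.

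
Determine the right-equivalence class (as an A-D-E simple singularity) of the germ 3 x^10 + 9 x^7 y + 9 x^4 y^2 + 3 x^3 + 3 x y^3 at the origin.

E_{7}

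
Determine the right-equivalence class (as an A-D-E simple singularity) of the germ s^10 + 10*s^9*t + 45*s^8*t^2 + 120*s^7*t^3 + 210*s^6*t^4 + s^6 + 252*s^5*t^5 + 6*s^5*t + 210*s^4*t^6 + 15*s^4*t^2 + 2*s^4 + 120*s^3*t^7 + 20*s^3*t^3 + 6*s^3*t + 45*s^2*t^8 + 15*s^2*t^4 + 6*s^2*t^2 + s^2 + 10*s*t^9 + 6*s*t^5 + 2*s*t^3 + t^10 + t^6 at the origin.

A9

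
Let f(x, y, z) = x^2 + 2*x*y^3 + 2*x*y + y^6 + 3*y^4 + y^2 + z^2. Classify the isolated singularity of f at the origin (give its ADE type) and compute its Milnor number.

Type A_3, Milnor number mu = 3.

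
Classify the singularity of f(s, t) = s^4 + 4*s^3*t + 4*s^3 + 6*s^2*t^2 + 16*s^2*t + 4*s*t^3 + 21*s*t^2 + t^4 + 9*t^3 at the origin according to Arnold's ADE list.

The Hessian of f at 0 is [[0, 0], [0, 0]] with rank 0, so corank 2. A Groebner basis of the Jacobian ideal J(f) in C{s,t} is {s*t^2 + 6*s*t + 9*t^2, -4*s*t + t^3 - 6*t^2, s^2 + 5*s*t/2 + 3*t^2/2}; counting standard monomials gives mu = 5. Corank 2; j^3 = (s + t)*(2*s + 3*t)^2 has shape L^2 M (L != M), so D-series; mu = 5 gives D_5.

D_{5}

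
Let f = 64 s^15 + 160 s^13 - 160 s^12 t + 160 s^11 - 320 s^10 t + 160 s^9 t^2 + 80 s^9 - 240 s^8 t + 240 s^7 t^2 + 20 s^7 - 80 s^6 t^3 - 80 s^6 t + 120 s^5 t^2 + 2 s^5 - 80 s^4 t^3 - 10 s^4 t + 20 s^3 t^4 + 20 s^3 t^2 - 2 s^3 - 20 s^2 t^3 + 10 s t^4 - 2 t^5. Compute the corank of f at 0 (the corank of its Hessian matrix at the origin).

2

The Hessian at 0 is [[0, 0], [0, 0]] of rank 0; hence corank 2.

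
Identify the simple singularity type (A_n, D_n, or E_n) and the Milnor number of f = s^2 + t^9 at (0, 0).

The Hessian of f at 0 is [[2, 0], [0, 0]] with rank 1, so corank 1. A Groebner basis of the Jacobian ideal J(f) in C{s,t} is {t^8, s}; counting standard monomials gives mu = 8. Corank 1: A-series; mu = 8 gives A_8.

Type A_{8}, Milnor number mu = 8.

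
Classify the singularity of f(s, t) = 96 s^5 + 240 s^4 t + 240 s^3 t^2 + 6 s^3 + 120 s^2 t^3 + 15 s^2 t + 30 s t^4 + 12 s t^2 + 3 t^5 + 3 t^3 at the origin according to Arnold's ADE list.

D_6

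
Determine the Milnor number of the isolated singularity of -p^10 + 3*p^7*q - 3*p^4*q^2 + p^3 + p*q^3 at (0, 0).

7

The Hessian of f at 0 is [[0, 0], [0, 0]] with rank 0, so corank 2. A Groebner basis of the Jacobian ideal J(f) in C{p,q} is {p^3, p*q^2, 3*p^2 + q^3}; counting standard monomials gives mu = 7. Corank 2; j^3 = p^3 is a perfect cube, so E-series; the 4-jet and mu = 7 give E_7.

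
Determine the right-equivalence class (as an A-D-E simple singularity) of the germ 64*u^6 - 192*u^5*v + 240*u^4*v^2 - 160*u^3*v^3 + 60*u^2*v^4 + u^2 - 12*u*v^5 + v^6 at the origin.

The Hessian of f at 0 is [[2, 0], [0, 0]] with rank 1, so corank 1. A Groebner basis of the Jacobian ideal J(f) in C{u,v} is {v^5, u}; counting standard monomials gives mu = 5. Corank 1: A-series; mu = 5 gives A_5.

A_5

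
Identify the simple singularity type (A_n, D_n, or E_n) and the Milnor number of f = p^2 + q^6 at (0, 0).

The Hessian of f at 0 is [[2, 0], [0, 0]] with rank 1, so corank 1. A Groebner basis of the Jacobian ideal J(f) in C{p,q} is {q^5, p}; counting standard monomials gives mu = 5. Corank 1: A-series; mu = 5 gives A_5.

Type A_5, Milnor number mu = 5.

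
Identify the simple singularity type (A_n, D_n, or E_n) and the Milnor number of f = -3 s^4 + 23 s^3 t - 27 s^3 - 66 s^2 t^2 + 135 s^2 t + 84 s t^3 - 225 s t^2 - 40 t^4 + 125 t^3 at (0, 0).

The Hessian of f at 0 has rank 0. Corank 2; j^3 = -(3*s - 5*t)^3 is a perfect cube, so E-series; the 4-jet and mu = 7 give E_7.

Type E_7, Milnor number mu = 7.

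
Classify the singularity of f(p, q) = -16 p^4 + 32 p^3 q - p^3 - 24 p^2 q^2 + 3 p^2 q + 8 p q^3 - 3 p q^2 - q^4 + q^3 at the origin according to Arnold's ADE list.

The Hessian of f at 0 has rank 0. Corank 2; j^3 = -(p - q)^3 is a perfect cube, so E-series; the 4-jet and mu = 6 give E_6.

E6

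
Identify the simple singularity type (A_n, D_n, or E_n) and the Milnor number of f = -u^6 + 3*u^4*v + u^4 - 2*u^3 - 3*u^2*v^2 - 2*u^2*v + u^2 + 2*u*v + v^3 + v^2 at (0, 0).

The Hessian of f at 0 has rank 1. Corank 1: A-series; mu = 2 gives A_2.

Type A_2, Milnor number mu = 2.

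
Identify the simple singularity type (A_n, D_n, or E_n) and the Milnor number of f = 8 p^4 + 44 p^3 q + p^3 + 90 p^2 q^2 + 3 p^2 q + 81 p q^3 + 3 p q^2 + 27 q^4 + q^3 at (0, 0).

Type E7, Milnor number mu = 7.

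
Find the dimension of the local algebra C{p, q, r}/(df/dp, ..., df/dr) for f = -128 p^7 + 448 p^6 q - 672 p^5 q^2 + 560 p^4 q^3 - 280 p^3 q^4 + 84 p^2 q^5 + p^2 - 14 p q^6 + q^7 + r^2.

The Hessian of f at 0 has rank 2. Corank 1: A-series; mu = 6 gives A_6.

6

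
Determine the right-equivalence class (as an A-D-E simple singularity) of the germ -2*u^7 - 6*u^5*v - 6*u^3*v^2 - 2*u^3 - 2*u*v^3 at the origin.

E_7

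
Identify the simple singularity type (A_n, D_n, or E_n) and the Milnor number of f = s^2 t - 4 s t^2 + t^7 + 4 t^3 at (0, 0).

The Hessian of f at 0 is [[0, 0], [0, 0]] with rank 0, so corank 2. A Groebner basis of the Jacobian ideal J(f) in C{s,t} is {s^2/7 + t^6 - 4*t^2/7, s^3 - 8*t^3, s*t - 2*t^2}; counting standard monomials gives mu = 8. Corank 2; j^3 = t*(s - 2*t)^2 has shape L^2 M (L != M), so D-series; mu = 8 gives D_8.

Type D_8, Milnor number mu = 8.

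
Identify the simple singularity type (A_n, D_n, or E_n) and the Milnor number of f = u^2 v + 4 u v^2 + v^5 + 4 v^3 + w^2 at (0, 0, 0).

Type D_6, Milnor number mu = 6.

The Hessian of f at 0 is [[0, 0, 0], [0, 0, 0], [0, 0, 2]] with rank 1, so corank 2. A Groebner basis of the Jacobian ideal J(f) in C{u,v,w} is {u^2/5 + v^4 - 4*v^2/5, u^3 + 8*v^3, u*v + 2*v^2, w}; counting standard monomials gives mu = 6. Corank 2; j^3 = v*(u + 2*v)^2 has shape L^2 M (L != M), so D-series; mu = 6 gives D_6.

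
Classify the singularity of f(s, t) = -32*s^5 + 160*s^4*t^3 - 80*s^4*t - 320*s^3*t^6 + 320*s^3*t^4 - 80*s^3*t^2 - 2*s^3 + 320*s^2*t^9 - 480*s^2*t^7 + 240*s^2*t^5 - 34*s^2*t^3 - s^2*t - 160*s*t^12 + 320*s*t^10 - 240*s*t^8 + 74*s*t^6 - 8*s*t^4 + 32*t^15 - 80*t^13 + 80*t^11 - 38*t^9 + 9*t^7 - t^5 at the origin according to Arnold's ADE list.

The Hessian of f at 0 has rank 0. Corank 2; j^3 = -s^2*(2*s + t) has shape L^2 M (L != M), so D-series; mu = 6 gives D_6.

D_6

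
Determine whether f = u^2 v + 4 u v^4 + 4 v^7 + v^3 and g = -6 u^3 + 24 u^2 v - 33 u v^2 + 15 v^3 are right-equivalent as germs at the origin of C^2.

Yes.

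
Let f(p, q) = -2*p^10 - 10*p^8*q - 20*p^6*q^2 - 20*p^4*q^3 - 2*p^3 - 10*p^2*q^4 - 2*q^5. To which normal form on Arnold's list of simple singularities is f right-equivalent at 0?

E_8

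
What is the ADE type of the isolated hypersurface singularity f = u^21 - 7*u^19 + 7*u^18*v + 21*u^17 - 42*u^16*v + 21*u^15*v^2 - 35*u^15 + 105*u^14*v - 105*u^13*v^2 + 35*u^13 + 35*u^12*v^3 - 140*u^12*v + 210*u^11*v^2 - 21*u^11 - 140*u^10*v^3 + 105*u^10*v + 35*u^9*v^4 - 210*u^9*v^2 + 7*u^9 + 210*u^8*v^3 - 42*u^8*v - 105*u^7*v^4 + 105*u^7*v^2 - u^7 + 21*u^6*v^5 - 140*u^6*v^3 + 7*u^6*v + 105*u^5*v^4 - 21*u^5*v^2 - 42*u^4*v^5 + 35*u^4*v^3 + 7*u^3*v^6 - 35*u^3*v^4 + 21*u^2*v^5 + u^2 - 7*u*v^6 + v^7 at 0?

A6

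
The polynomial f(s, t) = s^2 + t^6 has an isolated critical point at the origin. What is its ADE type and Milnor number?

Type A5, Milnor number mu = 5.

The Hessian of f at 0 has rank 1. Corank 1: A-series; mu = 5 gives A_5.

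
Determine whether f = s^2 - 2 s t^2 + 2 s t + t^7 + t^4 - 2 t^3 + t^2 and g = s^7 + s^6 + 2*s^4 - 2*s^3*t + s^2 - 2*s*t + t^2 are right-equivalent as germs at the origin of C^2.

Yes.

The Hessian of f at 0 is [[2, 2], [2, 2]] with rank 1, so corank 1. A Groebner basis of the Jacobian ideal J(f) in C{s,t} is {s^3 + 3*s^2*t + 3*s^2 + 4*s*t + s + t, -s + t^2 - t}; counting standard monomials gives mu = 6. Corank 1: A-series; mu = 6 gives A_6. The Hessian of g at 0 is [[2, -2], [-2, 2]] with rank 1, so corank 1. A Groebner basis of the Jacobian ideal J(g) in C{s,t} is {s*t + t^4 - t^2, s*t^2 + s/3 - 2*t^3/3 - t/3, s^2 - 2*s*t + t^2}; counting standard monomials gives mu = 6. Corank 1: A-series; mu = 6 gives A_6. Both have type A_6, hence right-equivalent.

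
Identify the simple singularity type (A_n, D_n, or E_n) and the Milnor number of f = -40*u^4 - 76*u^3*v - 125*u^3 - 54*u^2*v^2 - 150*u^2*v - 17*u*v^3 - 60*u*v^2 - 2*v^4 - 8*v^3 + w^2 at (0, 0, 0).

Type E7, Milnor number mu = 7.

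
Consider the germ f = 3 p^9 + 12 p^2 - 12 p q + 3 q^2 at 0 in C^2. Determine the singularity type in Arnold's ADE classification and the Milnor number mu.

The Hessian of f at 0 has rank 1. Corank 1: A-series; mu = 8 gives A_8.

Type A_{8}, Milnor number mu = 8.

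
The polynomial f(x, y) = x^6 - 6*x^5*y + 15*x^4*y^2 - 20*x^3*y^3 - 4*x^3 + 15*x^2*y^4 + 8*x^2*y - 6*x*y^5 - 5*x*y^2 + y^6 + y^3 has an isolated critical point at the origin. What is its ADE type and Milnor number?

Type D7, Milnor number mu = 7.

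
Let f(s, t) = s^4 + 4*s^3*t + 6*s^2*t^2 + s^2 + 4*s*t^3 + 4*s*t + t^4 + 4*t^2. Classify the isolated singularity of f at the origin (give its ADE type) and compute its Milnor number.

Type A_{3}, Milnor number mu = 3.

The Hessian of f at 0 has rank 1. Corank 1: A-series; mu = 3 gives A_3.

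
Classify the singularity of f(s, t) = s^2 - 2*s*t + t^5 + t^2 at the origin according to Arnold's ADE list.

A_4

The Hessian of f at 0 is [[2, -2], [-2, 2]] with rank 1, so corank 1. A Groebner basis of the Jacobian ideal J(f) in C{s,t} is {t^4, s - t}; counting standard monomials gives mu = 4. Corank 1: A-series; mu = 4 gives A_4.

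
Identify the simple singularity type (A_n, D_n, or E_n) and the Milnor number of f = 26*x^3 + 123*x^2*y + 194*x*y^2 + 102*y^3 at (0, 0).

The Hessian of f at 0 is [[0, 0], [0, 0]] with rank 0, so corank 2. A Groebner basis of the Jacobian ideal J(f) in C{x,y} is {y^3, x^2 - 2*y^2/3, x*y + y^2}; counting standard monomials gives mu = 4. Corank 2; j^3 = (2*x + 3*y)*(13*x^2 + 42*x*y + 34*y^2) splits into three distinct lines over C (the quadratic factor has nonzero discriminant), so D_4.

Type D_{4}, Milnor number mu = 4.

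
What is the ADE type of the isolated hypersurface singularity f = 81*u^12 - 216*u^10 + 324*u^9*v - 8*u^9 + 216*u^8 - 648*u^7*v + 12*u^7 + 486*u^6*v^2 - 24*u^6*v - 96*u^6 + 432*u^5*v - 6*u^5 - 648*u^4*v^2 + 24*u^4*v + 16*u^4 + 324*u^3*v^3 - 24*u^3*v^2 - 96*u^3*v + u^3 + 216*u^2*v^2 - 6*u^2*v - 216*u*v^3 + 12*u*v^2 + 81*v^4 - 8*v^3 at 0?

E_{6}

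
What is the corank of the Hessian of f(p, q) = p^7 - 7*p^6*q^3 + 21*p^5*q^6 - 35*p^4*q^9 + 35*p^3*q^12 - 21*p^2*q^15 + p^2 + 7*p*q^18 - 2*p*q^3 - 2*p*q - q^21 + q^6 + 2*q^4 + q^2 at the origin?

1

Hessian at 0 has rank 1.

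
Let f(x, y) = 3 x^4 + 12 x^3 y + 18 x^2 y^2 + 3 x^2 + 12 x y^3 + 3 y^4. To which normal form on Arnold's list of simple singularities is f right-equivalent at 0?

A3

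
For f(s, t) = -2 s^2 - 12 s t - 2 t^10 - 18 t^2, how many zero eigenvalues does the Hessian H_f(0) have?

1

Hessian at 0 has rank 1.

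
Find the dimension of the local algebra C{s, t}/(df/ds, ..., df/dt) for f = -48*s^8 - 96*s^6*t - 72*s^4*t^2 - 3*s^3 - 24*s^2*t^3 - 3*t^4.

The Hessian of f at 0 has rank 0. Corank 2; j^3 = -3*s^3 is a perfect cube, so E-series; the 4-jet and mu = 6 give E_6.

6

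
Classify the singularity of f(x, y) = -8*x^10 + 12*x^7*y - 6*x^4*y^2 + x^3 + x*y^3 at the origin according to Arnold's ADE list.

E_7

The Hessian of f at 0 is [[0, 0], [0, 0]] with rank 0, so corank 2. A Groebner basis of the Jacobian ideal J(f) in C{x,y} is {x^3, x*y^2, 3*x^2 + y^3}; counting standard monomials gives mu = 7. Corank 2; j^3 = x^3 is a perfect cube, so E-series; the 4-jet and mu = 7 give E_7.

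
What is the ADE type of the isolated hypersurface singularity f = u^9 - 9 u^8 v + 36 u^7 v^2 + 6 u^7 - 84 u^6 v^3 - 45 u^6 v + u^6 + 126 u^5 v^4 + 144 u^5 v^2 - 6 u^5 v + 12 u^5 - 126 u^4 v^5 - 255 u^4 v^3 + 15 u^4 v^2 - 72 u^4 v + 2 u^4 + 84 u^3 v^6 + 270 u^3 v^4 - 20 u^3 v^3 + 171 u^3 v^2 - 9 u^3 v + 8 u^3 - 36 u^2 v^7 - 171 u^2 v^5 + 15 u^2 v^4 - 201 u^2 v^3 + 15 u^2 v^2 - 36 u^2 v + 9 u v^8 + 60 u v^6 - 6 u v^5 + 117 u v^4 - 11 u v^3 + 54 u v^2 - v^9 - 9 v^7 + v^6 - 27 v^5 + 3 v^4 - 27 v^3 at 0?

E_7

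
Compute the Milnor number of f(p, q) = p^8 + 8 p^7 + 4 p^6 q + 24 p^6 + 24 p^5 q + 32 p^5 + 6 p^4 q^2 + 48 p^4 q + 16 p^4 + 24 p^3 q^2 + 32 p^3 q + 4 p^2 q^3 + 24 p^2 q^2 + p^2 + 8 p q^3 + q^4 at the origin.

3

The Hessian of f at 0 has rank 1. Corank 1: A-series; mu = 3 gives A_3.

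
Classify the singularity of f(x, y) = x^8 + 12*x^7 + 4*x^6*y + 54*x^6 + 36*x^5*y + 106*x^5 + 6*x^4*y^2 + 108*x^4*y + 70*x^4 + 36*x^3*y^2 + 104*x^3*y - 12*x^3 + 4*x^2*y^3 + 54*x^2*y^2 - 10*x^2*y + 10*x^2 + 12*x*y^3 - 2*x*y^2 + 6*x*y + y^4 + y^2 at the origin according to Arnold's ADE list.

A1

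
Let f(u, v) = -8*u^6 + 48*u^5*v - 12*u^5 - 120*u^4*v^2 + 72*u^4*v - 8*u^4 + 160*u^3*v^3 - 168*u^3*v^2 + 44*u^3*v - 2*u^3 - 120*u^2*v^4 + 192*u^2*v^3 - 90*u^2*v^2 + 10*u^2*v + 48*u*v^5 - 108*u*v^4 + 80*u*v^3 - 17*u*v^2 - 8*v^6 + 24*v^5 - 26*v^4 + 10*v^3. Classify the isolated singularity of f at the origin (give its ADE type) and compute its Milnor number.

The Hessian of f at 0 has rank 0. Corank 2; j^3 = -(u - 2*v)*(2*u^2 - 6*u*v + 5*v^2) splits into three distinct lines over C (the quadratic factor has nonzero discriminant), so D_4.

Type D4, Milnor number mu = 4.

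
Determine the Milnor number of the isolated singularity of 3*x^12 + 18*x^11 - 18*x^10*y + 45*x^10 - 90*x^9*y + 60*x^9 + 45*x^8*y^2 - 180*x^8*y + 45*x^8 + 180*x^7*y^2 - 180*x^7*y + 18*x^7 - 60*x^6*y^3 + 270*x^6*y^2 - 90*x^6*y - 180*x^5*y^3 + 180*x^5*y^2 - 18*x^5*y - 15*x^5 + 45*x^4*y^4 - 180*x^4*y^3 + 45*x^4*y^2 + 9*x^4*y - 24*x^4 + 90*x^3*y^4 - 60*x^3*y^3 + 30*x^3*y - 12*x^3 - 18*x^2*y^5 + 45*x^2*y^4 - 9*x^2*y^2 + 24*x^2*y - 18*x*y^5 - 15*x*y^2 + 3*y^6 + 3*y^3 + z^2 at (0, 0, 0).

The Hessian of f at 0 has rank 1. Corank 2; j^3 = -3*(x - y)*(2*x - y)^2 has shape L^2 M (L != M), so D-series; mu = 7 gives D_7.

7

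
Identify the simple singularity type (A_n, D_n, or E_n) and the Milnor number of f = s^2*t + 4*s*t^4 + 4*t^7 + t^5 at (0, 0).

The Hessian of f at 0 is [[0, 0], [0, 0]] with rank 0, so corank 2. A Groebner basis of the Jacobian ideal J(f) in C{s,t} is {s*t/2 + t^4, s*t^2, s^2 - 5*s*t/2}; counting standard monomials gives mu = 6. Corank 2; j^3 = s^2*t has shape L^2 M (L != M), so D-series; mu = 6 gives D_6.

Type D_6, Milnor number mu = 6.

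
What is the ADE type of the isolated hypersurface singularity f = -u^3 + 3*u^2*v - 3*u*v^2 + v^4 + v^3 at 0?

E_6

The Hessian of f at 0 is [[0, 0], [0, 0]] with rank 0, so corank 2. A Groebner basis of the Jacobian ideal J(f) in C{u,v} is {v^3, u^2 - 2*u*v + v^2}; counting standard monomials gives mu = 6. Corank 2; j^3 = -(u - v)^3 is a perfect cube, so E-series; the 4-jet and mu = 6 give E_6.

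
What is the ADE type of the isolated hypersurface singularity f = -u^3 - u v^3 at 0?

E_7

The Hessian of f at 0 is [[0, 0], [0, 0]] with rank 0, so corank 2. A Groebner basis of the Jacobian ideal J(f) in C{u,v} is {u^3, u*v^2, 3*u^2 + v^3}; counting standard monomials gives mu = 7. Corank 2; j^3 = -u^3 is a perfect cube, so E-series; the 4-jet and mu = 7 give E_7.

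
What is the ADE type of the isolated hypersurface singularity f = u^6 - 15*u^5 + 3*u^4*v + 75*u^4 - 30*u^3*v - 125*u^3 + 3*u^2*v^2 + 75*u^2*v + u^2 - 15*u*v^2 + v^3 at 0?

The Hessian of f at 0 has rank 1. Corank 1: A-series; mu = 2 gives A_2.

A_2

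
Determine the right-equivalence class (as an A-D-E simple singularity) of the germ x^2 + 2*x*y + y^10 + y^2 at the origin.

A_{9}

The Hessian of f at 0 is [[2, 2], [2, 2]] with rank 1, so corank 1. A Groebner basis of the Jacobian ideal J(f) in C{x,y} is {y^9, x + y}; counting standard monomials gives mu = 9. Corank 1: A-series; mu = 9 gives A_9.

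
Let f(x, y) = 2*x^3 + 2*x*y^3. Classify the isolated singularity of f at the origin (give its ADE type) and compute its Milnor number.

The Hessian of f at 0 has rank 0. Corank 2; j^3 = 2*x^3 is a perfect cube, so E-series; the 4-jet and mu = 7 give E_7.

Type E_{7}, Milnor number mu = 7.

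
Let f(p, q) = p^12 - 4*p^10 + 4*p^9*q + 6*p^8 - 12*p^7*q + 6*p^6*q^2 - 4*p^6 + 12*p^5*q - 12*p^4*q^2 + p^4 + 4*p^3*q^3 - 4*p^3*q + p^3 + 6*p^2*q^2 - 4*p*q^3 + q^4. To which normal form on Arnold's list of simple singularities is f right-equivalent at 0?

E_6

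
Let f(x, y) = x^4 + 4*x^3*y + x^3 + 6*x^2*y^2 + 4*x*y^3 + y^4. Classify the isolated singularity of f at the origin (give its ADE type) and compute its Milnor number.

The Hessian of f at 0 is [[0, 0], [0, 0]] with rank 0, so corank 2. A Groebner basis of the Jacobian ideal J(f) in C{x,y} is {y^4, x*y^2 + y^3/3, x^2}; counting standard monomials gives mu = 6. Corank 2; j^3 = x^3 is a perfect cube, so E-series; the 4-jet and mu = 6 give E_6.

Type E_{6}, Milnor number mu = 6.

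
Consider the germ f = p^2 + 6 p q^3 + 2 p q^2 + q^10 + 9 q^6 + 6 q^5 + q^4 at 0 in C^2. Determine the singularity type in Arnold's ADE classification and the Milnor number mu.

Type A_{9}, Milnor number mu = 9.

The Hessian of f at 0 is [[2, 0], [0, 0]] with rank 1, so corank 1. A Groebner basis of the Jacobian ideal J(f) in C{p,q} is {p^4 + p^3/27 + p^2*q/27 - 5*p^2/243 - 7*p*q^2/243 + 2*p*q/729 - 2*p/2187 - 2*q^2/2187, p^3*q - p^3/3 - 2*p^2*q/9 + p^2/9 + 4*p*q^2/27 - p*q/81 + p/243 + q^2/243, p^3/3 + p^2*q^2 - p^2*q/3 + 4*p^2/27 + 5*p*q^2/27 - p*q/81 + p/243 + q^2/243, p/3 + q^3 + q^2/3}; counting standard monomials gives mu = 9. Corank 1: A-series; mu = 9 gives A_9.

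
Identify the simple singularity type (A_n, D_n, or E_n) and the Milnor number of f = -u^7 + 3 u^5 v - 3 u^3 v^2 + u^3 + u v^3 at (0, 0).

Type E_7, Milnor number mu = 7.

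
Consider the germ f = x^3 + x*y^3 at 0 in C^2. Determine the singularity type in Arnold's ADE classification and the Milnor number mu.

The Hessian of f at 0 has rank 0. Corank 2; j^3 = x^3 is a perfect cube, so E-series; the 4-jet and mu = 7 give E_7.

Type E_7, Milnor number mu = 7.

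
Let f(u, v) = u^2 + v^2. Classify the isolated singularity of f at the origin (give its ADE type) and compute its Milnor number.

The Hessian of f at 0 has rank 2. Corank 0: nondegenerate Morse point, so A_1.

Type A_1, Milnor number mu = 1.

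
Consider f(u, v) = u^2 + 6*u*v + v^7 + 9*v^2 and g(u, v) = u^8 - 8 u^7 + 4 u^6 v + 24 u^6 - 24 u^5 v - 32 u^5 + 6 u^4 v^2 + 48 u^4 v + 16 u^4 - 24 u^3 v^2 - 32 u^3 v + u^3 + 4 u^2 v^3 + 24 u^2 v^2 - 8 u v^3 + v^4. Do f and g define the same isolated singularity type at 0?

The Hessian of f at 0 has rank 1. Corank 1: A-series; mu = 6 gives A_6. The Hessian of g at 0 has rank 0. Corank 2; j^3 = u^3 is a perfect cube, so E-series; the 4-jet and mu = 6 give E_6. f is A_6 but g is E_6, hence not right-equivalent.

No.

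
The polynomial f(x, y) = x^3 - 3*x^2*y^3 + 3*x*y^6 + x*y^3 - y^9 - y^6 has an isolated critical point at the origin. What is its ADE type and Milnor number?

Type E_{7}, Milnor number mu = 7.

The Hessian of f at 0 is [[0, 0], [0, 0]] with rank 0, so corank 2. A Groebner basis of the Jacobian ideal J(f) in C{x,y} is {x^3, x*y^2, 3*x^2 + y^3}; counting standard monomials gives mu = 7. Corank 2; j^3 = x^3 is a perfect cube, so E-series; the 4-jet and mu = 7 give E_7.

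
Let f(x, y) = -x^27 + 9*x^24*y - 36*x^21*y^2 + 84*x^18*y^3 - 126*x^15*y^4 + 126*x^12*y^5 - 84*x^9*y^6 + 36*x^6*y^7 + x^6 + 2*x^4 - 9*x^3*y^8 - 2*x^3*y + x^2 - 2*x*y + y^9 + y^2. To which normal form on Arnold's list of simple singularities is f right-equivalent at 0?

A_{8}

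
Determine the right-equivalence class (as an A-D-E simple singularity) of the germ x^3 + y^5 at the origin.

The Hessian of f at 0 is [[0, 0], [0, 0]] with rank 0, so corank 2. A Groebner basis of the Jacobian ideal J(f) in C{x,y} is {y^4, x^2}; counting standard monomials gives mu = 8. Corank 2; j^3 = x^3 is a perfect cube, so E-series; the 5-jet and mu = 8 give E_8.

E_{8}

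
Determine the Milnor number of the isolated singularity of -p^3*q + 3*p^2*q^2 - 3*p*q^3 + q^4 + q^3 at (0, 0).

7

The Hessian of f at 0 has rank 0. Corank 2; j^3 = q^3 is a perfect cube, so E-series; the 4-jet and mu = 7 give E_7.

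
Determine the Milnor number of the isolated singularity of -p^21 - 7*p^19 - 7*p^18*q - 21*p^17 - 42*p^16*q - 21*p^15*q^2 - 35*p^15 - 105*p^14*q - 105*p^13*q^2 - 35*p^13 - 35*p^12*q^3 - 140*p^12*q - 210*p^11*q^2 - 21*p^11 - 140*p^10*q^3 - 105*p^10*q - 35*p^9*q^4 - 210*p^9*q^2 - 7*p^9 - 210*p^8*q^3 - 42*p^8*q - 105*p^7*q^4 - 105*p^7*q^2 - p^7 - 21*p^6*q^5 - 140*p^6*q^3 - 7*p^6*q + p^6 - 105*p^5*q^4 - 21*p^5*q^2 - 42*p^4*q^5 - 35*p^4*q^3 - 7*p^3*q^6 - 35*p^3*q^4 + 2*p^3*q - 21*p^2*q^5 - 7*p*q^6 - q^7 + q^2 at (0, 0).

6

The Hessian of f at 0 is [[0, 0], [0, 2]] with rank 1, so corank 1. A Groebner basis of the Jacobian ideal J(f) in C{p,q} is {p^3 + q, q^2}; counting standard monomials gives mu = 6. Corank 1: A-series; mu = 6 gives A_6.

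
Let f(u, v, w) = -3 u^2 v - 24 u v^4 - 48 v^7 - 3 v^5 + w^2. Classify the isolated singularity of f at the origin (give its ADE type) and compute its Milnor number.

Type D_6, Milnor number mu = 6.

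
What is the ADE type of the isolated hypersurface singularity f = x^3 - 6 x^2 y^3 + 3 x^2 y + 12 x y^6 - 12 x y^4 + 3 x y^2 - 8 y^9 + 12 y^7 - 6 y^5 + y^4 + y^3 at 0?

E6

The Hessian of f at 0 has rank 0. Corank 2; j^3 = (x + y)^3 is a perfect cube, so E-series; the 4-jet and mu = 6 give E_6.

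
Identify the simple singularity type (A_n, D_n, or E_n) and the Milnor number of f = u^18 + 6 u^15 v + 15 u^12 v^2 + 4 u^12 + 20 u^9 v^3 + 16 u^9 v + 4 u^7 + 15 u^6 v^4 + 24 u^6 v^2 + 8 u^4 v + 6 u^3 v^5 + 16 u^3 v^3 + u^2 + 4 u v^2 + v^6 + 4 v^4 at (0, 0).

Type A5, Milnor number mu = 5.

The Hessian of f at 0 is [[2, 0], [0, 0]] with rank 1, so corank 1. A Groebner basis of the Jacobian ideal J(f) in C{u,v} is {u^3, u^2*v, u/2 + v^2}; counting standard monomials gives mu = 5. Corank 1: A-series; mu = 5 gives A_5.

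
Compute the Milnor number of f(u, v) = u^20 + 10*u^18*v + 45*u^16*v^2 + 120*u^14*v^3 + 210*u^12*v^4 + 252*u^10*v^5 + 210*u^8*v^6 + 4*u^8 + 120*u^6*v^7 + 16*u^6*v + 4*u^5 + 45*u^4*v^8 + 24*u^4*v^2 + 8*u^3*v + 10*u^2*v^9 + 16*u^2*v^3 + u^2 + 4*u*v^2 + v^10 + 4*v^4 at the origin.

9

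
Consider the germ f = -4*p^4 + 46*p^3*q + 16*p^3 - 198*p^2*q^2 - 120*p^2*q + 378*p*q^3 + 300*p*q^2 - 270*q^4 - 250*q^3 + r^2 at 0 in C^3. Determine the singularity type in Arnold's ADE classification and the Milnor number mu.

The Hessian of f at 0 has rank 1. Corank 2; j^3 = 2*(2*p - 5*q)^3 is a perfect cube, so E-series; the 4-jet and mu = 7 give E_7.

Type E_{7}, Milnor number mu = 7.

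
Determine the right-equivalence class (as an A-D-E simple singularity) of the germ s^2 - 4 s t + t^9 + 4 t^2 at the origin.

A8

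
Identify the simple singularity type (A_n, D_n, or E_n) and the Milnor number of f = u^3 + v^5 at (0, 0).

The Hessian of f at 0 has rank 0. Corank 2; j^3 = u^3 is a perfect cube, so E-series; the 5-jet and mu = 8 give E_8.

Type E_8, Milnor number mu = 8.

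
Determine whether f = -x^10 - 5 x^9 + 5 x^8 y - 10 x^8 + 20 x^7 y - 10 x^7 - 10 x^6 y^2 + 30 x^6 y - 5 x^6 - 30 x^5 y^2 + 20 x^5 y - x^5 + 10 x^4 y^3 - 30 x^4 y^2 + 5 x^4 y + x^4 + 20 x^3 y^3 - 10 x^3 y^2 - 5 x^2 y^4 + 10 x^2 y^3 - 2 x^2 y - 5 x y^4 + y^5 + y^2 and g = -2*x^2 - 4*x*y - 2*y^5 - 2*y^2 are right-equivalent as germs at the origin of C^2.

Yes.

The Hessian of f at 0 has rank 1. Corank 1: A-series; mu = 4 gives A_4. The Hessian of g at 0 has rank 1. Corank 1: A-series; mu = 4 gives A_4. Both have type A_4, hence right-equivalent.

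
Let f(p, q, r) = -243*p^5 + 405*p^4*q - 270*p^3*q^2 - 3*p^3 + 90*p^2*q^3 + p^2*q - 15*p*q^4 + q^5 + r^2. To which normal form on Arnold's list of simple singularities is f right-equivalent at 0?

D_{6}

The Hessian of f at 0 has rank 1. Corank 2; j^3 = -p^2*(3*p - q) has shape L^2 M (L != M), so D-series; mu = 6 gives D_6.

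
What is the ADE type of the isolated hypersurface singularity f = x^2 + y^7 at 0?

A_{6}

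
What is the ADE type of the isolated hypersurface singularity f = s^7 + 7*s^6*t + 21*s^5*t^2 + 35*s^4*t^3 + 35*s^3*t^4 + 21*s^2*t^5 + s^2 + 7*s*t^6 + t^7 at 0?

The Hessian of f at 0 is [[2, 0], [0, 0]] with rank 1, so corank 1. A Groebner basis of the Jacobian ideal J(f) in C{s,t} is {t^6, s}; counting standard monomials gives mu = 6. Corank 1: A-series; mu = 6 gives A_6.

A6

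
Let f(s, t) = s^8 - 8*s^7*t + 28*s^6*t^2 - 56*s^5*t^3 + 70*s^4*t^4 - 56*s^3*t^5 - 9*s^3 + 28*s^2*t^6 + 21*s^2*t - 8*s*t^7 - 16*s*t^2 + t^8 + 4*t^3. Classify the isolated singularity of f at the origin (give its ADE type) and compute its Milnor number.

Type D9, Milnor number mu = 9.

The Hessian of f at 0 is [[0, 0], [0, 0]] with rank 0, so corank 2. A Groebner basis of the Jacobian ideal J(f) in C{s,t} is {6561*s*t/8 + t^7 - 2187*t^2/4, s*t^2 - 2*t^3/3, s^2 - 5*s*t/3 + 2*t^2/3}; counting standard monomials gives mu = 9. Corank 2; j^3 = -(s - t)*(3*s - 2*t)^2 has shape L^2 M (L != M), so D-series; mu = 9 gives D_9.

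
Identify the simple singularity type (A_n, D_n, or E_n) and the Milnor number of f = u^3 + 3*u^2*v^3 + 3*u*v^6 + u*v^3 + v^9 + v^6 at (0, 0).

The Hessian of f at 0 has rank 0. Corank 2; j^3 = u^3 is a perfect cube, so E-series; the 4-jet and mu = 7 give E_7.

Type E_7, Milnor number mu = 7.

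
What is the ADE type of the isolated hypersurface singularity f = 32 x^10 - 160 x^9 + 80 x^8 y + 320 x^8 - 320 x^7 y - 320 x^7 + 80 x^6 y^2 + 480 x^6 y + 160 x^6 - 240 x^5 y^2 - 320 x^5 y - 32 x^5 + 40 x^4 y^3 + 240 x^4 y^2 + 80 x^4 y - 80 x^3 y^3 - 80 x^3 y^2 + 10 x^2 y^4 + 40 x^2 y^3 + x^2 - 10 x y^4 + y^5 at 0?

A4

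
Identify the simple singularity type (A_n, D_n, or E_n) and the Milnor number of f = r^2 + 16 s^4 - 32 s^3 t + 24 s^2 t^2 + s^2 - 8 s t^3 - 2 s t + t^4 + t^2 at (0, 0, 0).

Type A_3, Milnor number mu = 3.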